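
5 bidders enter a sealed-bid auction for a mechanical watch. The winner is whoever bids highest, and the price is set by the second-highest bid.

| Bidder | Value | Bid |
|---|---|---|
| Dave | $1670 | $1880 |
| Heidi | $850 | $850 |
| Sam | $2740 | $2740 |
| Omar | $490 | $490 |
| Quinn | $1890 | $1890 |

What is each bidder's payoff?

Payoffs: Dave $0, Heidi $0, Sam $850, Omar $0, Quinn $0.

Sorted high to low: Sam $2740, then Quinn $1890, then Dave $1880, then Heidi $850, then Omar $490.
Sam has the top bid and wins; the price is the second-highest bid, $1890.
Sam's payoff = $2740 − $1890 = $850. All other bidders lose, so their payoff is 0.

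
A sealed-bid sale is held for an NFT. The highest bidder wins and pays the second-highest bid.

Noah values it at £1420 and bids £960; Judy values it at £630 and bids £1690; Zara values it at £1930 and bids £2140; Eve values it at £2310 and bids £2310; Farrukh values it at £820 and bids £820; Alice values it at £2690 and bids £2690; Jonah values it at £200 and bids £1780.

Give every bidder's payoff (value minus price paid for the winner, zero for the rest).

Ranking the bids: Alice £2690 > Eve £2310 > Zara £2140 > Jonah £1780 > Judy £1690 > Noah £960 > Farrukh £820.
Alice has the top bid and wins; the price is the second-highest bid, £2310.
Alice's payoff = £2690 − £2310 = £380. All other bidders lose, so their payoff is 0.

Noah £0, Judy £0, Zara £0, Eve £0, Farrukh £0, Alice £380, Jonah £0.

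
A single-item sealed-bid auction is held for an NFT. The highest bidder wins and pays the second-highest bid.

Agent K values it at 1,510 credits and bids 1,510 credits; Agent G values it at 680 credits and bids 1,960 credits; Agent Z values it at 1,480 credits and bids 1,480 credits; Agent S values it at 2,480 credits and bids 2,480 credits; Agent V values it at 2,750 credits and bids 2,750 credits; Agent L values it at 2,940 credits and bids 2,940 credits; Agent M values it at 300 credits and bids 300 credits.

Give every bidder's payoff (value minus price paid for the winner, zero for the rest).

Agent K 0 credits, Agent G 0 credits, Agent Z 0 credits, Agent S 0 credits, Agent V 0 credits, Agent L 190 credits, Agent M 0 credits.

Ordered from highest: Agent L 2,940 credits > Agent V 2,750 credits > Agent S 2,480 credits > Agent G 1,960 credits > Agent K 1,510 credits > Agent Z 1,480 credits > Agent M 300 credits.
Agent L has the top bid and wins; the price is the second-highest bid, 2,750 credits.
Agent L's payoff = 2,940 credits − 2,750 credits = 190 credits. All other bidders lose, so their payoff is 0.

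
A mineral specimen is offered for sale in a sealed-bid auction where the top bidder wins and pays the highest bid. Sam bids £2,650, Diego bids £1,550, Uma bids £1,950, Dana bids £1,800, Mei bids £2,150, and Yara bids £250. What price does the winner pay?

£2,650

Bids in descending order: Sam £2,650, then Mei £2,150, then Uma £1,950, then Dana £1,800, then Diego £1,550, then Yara £250.
Sam is the highest bidder, so Sam wins.
Under the first-price rule, the price is the highest bid: £2,650.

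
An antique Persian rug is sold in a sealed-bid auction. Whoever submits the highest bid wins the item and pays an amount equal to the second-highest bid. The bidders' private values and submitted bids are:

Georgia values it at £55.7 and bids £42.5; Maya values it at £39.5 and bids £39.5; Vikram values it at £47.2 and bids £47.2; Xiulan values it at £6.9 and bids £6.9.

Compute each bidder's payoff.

Ranking the bids: Vikram £47.2, then Georgia £42.5, then Maya £39.5, then Xiulan £6.9.
Vikram has the top bid and wins; the price is the second-highest bid, £42.5.
Vikram's payoff = £47.2 − £42.5 = £4.7. All other bidders lose, so their payoff is 0.

Georgia £0.0, Maya £0.0, Vikram £4.7, Xiulan £0.0.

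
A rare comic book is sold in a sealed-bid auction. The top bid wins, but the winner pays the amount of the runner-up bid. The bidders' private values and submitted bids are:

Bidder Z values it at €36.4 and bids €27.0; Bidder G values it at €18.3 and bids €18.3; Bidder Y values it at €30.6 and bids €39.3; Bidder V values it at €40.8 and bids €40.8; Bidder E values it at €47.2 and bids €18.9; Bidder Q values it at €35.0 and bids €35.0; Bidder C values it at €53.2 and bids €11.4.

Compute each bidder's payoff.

Bidder Z €0.0, Bidder G €0.0, Bidder Y €0.0, Bidder V €1.5, Bidder E €0.0, Bidder Q €0.0, Bidder C €0.0.

Ordered from highest: Bidder V €40.8, then Bidder Y €39.3, then Bidder Q €35.0, then Bidder Z €27.0, then Bidder E €18.9, then Bidder G €18.3, then Bidder C €11.4.
Bidder V has the top bid and wins; the price is the second-highest bid, €39.3.
Bidder V's payoff = €40.8 − €39.3 = €1.5. All other bidders lose, so their payoff is 0.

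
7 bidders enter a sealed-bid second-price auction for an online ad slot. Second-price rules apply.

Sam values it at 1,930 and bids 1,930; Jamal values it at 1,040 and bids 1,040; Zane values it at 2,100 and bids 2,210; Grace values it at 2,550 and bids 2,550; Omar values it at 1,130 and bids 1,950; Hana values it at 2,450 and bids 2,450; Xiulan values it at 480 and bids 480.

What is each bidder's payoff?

Sorted high to low: Grace 2,550, then Hana 2,450, then Zane 2,210, then Omar 1,950, then Sam 1,930, then Jamal 1,040, then Xiulan 480.
Grace has the top bid and wins; the price is the second-highest bid, 2,450.
Grace's payoff = 2,550 − 2,450 = 100. All other bidders lose, so their payoff is 0.

Payoffs: Sam 0, Jamal 0, Zane 0, Grace 100, Omar 0, Hana 0, Xiulan 0.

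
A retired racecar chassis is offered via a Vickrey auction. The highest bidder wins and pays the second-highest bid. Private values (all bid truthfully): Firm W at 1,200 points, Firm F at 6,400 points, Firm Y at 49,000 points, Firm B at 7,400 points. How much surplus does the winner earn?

41,600 points

Ordered from highest: Firm Y 49,000 points > Firm B 7,400 points > Firm F 6,400 points > Firm W 1,200 points.
Firm Y wins with the top bid and pays the second-highest, 7,400 points.
Surplus = 49,000 points − 7,400 points = 41,600 points.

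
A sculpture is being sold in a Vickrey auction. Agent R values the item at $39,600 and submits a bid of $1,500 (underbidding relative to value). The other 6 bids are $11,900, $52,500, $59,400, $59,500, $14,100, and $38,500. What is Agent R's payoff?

Payoff = $0.

Highest competing bid: $59,500.
Agent R's bid $1,500 is not the highest, so Agent R loses, pays nothing, and earns zero payoff.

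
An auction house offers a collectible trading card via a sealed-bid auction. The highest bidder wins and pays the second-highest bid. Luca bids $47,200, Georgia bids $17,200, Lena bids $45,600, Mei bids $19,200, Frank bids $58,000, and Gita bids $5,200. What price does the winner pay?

Ranking the bids: Frank $58,000, then Luca $47,200, then Lena $45,600, then Mei $19,200, then Georgia $17,200, then Gita $5,200.
Frank has the highest bid, so Frank wins.
The second-highest bid is $47,200, so that is what Frank pays.

$47,200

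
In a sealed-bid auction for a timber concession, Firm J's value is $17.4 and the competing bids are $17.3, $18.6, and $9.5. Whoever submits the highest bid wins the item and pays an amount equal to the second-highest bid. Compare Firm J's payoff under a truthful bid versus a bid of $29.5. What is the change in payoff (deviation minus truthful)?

Change in payoff: -$1.2.

The highest competing bid is $18.6.
Bidding truthfully at $17.4: the top bid is $18.6 (a rival), so Firm J loses. Payoff = $0.0.
Bidding $29.5: Firm J has the top bid, wins, and pays the second-highest bid $18.6. Payoff = $17.4 − $18.6 = -$1.2.
Change = -$1.2 − $0.0 = -$1.2.
Deviating from a truthful bid can only lose payoff in a second-price auction — never gain.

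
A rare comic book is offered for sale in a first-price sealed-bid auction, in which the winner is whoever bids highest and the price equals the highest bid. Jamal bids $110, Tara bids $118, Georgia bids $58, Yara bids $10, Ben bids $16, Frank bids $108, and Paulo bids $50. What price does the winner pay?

Bids in descending order: Tara $118 > Jamal $110 > Frank $108 > Georgia $58 > Paulo $50 > Ben $16 > Yara $10.
Tara is the highest bidder, so Tara wins.
Under the first-price rule, the price is the highest bid: $118.

The winner pays $118.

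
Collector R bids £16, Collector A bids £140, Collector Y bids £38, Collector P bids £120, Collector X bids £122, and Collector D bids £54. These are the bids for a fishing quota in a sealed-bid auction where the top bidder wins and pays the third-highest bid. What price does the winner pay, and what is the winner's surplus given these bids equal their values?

Price £120; surplus £20.

Bids in descending order: Collector A £140; Collector X £122; Collector P £120; Collector D £54; Collector Y £38; Collector R £16.
Collector A is the highest bidder, so Collector A wins.
Under the third-price rule, the price is the third-highest bid: £120.
Surplus = £140 − £120 = £20.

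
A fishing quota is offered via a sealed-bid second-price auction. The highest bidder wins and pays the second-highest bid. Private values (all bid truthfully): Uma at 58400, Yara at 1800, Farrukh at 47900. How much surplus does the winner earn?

10500

Bids in descending order: Uma 58400, then Farrukh 47900, then Yara 1800.
Uma wins with the top bid and pays the second-highest, 47900.
Surplus = 58400 − 47900 = 10500.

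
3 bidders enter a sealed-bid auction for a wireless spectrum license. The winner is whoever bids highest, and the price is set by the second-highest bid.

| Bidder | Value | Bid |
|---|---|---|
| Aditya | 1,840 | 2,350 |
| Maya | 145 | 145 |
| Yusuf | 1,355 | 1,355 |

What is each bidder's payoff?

Aditya 485, Maya 0, Yusuf 0.

Sorted high to low: Aditya 2,350 > Yusuf 1,355 > Maya 145.
Aditya has the top bid and wins; the price is the second-highest bid, 1,355.
Aditya's payoff = 1,840 − 1,355 = 485. All other bidders lose, so their payoff is 0.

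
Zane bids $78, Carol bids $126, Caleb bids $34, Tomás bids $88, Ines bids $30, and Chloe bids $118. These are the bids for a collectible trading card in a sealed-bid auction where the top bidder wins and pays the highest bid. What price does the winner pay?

Ordered from highest: Carol $126 > Chloe $118 > Tomás $88 > Zane $78 > Caleb $34 > Ines $30.
Carol is the highest bidder, so Carol wins.
Under the first-price rule, the price is the highest bid: $126.

$126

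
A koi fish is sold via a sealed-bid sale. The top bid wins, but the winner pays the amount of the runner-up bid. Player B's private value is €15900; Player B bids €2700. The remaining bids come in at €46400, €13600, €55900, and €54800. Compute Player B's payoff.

Player B's payoff: €0.

Highest competing bid: €55900.
Player B's bid €2700 is not the highest, so Player B loses, pays nothing, and earns zero payoff.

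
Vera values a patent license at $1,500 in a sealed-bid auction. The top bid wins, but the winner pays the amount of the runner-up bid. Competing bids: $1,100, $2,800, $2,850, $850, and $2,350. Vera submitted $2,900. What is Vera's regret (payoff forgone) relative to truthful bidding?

The highest competing bid is $2,850.
Bidding truthfully at $1,500: the top bid is $2,850 (a rival), so Vera loses. Payoff = $0.
Bidding $2,900: Vera has the top bid, wins, and pays the second-highest bid $2,850. Payoff = $1,500 − $2,850 = -$1,350.
Regret = truthful payoff − actual payoff = $0 − -$1,350 = $1,350.

Payoff forgone: $1,350.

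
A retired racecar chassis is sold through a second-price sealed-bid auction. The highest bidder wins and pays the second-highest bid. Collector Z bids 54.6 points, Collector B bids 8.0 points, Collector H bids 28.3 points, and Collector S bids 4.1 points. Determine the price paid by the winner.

The winner pays 28.3 points.

Sorted high to low: Collector Z 54.6 points, then Collector H 28.3 points, then Collector B 8.0 points, then Collector S 4.1 points.
Collector Z has the highest bid, so Collector Z wins.
The second-highest bid is 28.3 points, so that is what Collector Z pays.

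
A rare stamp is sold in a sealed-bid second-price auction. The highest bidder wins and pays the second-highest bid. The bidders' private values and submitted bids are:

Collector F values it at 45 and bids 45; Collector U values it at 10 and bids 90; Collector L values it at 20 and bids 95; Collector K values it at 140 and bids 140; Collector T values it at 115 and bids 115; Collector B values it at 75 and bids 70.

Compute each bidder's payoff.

Payoffs: Collector F 0, Collector U 0, Collector L 0, Collector K 25, Collector T 0, Collector B 0.

Ranking the bids: Collector K 140 > Collector T 115 > Collector L 95 > Collector U 90 > Collector B 70 > Collector F 45.
Collector K has the top bid and wins; the price is the second-highest bid, 115.
Collector K's payoff = 140 − 115 = 25. All other bidders lose, so their payoff is 0.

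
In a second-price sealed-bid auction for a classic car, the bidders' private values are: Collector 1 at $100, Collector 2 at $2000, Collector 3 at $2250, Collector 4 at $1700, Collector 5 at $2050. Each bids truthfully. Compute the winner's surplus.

Ranking the bids: Collector 3 $2250, then Collector 5 $2050, then Collector 2 $2000, then Collector 4 $1700, then Collector 1 $100.
Collector 3 wins with the top bid and pays the second-highest, $2050.
Surplus = $2250 − $2050 = $200.

Winner's surplus: $200.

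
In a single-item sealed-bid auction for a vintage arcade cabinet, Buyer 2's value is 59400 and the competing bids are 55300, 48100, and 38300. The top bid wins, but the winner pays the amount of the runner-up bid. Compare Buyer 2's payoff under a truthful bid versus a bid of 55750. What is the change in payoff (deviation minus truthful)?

The highest competing bid is 55300.
Bidding truthfully at 59400: Buyer 2 has the top bid, wins, and pays the second-highest bid 55300. Payoff = 59400 − 55300 = 4100.
Bidding 55750: Buyer 2 has the top bid, wins, and pays the second-highest bid 55300. Payoff = 59400 − 55300 = 4100.
Change = 4100 − 4100 = 0.
The bid only affects whether you win, not the price — here both bids land on the same side of the top rival bid, so the deviation is payoff-neutral.

Change in payoff: 0.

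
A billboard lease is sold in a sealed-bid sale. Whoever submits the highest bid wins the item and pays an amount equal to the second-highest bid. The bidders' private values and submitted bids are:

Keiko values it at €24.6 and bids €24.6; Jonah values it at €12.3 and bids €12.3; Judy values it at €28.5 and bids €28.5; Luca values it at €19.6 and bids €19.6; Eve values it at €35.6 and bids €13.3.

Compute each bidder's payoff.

Bids in descending order: Judy €28.5 > Keiko €24.6 > Luca €19.6 > Eve €13.3 > Jonah €12.3.
Judy has the top bid and wins; the price is the second-highest bid, €24.6.
Judy's payoff = €28.5 − €24.6 = €3.9. All other bidders lose, so their payoff is 0.

Payoffs: Keiko €0.0, Jonah €0.0, Judy €3.9, Luca €0.0, Eve €0.0.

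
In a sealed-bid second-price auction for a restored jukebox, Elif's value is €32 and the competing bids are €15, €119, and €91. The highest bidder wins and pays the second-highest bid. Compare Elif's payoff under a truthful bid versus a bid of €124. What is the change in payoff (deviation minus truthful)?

Payoff change: -€87.

The highest competing bid is €119.
Bidding truthfully at €32: the top bid is €119 (a rival), so Elif loses. Payoff = €0.
Bidding €124: Elif has the top bid, wins, and pays the second-highest bid €119. Payoff = €32 − €119 = -€87.
Change = -€87 − €0 = -€87.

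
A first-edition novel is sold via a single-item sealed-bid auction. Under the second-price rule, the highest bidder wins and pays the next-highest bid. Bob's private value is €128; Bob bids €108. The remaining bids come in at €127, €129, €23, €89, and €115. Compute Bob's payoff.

Highest competing bid: €129.
Bob's bid €108 is not the highest, so Bob loses, pays nothing, and earns zero payoff.

Bob's payoff: €0.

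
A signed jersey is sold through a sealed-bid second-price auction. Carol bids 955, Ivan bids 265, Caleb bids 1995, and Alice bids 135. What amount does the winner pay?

The winner pays 955.

Ordered from highest: Caleb 1995, then Carol 955, then Ivan 265, then Alice 135.
Caleb has the highest bid, so Caleb wins.
The second-highest bid is 955, so that is what Caleb pays.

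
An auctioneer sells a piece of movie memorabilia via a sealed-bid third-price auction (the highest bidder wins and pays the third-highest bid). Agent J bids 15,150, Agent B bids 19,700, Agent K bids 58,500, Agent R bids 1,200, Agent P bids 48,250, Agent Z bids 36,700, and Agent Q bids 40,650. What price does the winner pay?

Bids in descending order: Agent K 58,500 > Agent P 48,250 > Agent Q 40,650 > Agent Z 36,700 > Agent B 19,700 > Agent J 15,150 > Agent R 1,200.
Agent K is the highest bidder, so Agent K wins.
Under the third-price rule, the price is the third-highest bid: 40,650.

Price paid: 40,650.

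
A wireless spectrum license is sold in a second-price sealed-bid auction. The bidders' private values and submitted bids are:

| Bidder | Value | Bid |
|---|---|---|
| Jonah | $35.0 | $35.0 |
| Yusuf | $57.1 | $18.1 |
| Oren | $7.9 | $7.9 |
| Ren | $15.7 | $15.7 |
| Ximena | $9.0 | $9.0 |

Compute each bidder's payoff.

Bids in descending order: Jonah $35.0 > Yusuf $18.1 > Ren $15.7 > Ximena $9.0 > Oren $7.9.
Jonah has the top bid and wins; the price is the second-highest bid, $18.1.
Jonah's payoff = $35.0 − $18.1 = $16.9. All other bidders lose, so their payoff is 0.

Jonah $16.9, Yusuf $0.0, Oren $0.0, Ren $0.0, Ximena $0.0.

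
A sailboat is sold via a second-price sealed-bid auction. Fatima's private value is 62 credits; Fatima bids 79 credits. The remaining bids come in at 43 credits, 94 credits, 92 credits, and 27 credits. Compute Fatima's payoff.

Fatima's payoff: 0 credits.

Highest competing bid: 94 credits.
Fatima's bid 79 credits is not the highest, so Fatima loses, pays nothing, and earns zero payoff.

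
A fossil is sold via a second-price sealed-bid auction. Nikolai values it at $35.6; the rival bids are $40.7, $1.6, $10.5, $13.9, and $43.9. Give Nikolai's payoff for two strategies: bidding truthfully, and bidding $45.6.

Truthful: $0.0; alternative: -$8.3.

The highest competing bid is $43.9.
Bidding truthfully at $35.6: the top bid is $43.9 (a rival), so Nikolai loses. Payoff = $0.0.
Bidding $45.6: Nikolai has the top bid, wins, and pays the second-highest bid $43.9. Payoff = $35.6 − $43.9 = -$8.3.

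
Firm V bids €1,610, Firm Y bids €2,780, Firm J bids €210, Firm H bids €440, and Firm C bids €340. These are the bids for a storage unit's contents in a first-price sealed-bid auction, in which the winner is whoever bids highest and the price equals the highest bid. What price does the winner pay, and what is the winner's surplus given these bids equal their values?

Ranking the bids: Firm Y €2,780 > Firm V €1,610 > Firm H €440 > Firm C €340 > Firm J €210.
Firm Y is the highest bidder, so Firm Y wins.
Under the first-price rule, the price is the highest bid: €2,780.
Surplus = €2,780 − €2,780 = €0.

The winner pays €2,780 for a surplus of €0.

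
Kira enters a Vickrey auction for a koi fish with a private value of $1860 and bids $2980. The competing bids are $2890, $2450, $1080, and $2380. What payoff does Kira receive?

Highest competing bid: $2890.
Kira's bid $2980 is the highest overall, so Kira wins and pays the second-highest bid, $2890.
Payoff = value − price = $1860 − $2890 = -$1030.
Overbidding won the item at a price above value — truthful bidding would have avoided this loss.

-$1030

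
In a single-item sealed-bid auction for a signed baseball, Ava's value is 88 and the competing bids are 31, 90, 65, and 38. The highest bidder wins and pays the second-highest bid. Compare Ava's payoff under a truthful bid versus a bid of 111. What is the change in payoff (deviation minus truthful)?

Change in payoff: -2.

The highest competing bid is 90.
Bidding truthfully at 88: the top bid is 90 (a rival), so Ava loses. Payoff = 0.
Bidding 111: Ava has the top bid, wins, and pays the second-highest bid 90. Payoff = 88 − 90 = -2.
Change = -2 − 0 = -2.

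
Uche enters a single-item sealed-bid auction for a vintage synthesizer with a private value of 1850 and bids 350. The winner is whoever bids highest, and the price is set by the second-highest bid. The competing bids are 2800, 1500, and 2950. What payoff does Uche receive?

Highest competing bid: 2950.
Uche's bid 350 is not the highest, so Uche loses, pays nothing, and earns zero payoff.

Uche's payoff: 0.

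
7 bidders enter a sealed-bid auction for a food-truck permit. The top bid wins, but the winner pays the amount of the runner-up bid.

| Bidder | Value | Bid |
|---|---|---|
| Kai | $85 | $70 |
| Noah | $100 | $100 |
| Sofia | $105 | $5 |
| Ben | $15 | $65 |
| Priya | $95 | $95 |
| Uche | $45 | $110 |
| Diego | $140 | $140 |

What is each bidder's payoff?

Ordered from highest: Diego $140, then Uche $110, then Noah $100, then Priya $95, then Kai $70, then Ben $65, then Sofia $5.
Diego has the top bid and wins; the price is the second-highest bid, $110.
Diego's payoff = $140 − $110 = $30. All other bidders lose, so their payoff is 0.

Kai $0, Noah $0, Sofia $0, Ben $0, Priya $0, Uche $0, Diego $30.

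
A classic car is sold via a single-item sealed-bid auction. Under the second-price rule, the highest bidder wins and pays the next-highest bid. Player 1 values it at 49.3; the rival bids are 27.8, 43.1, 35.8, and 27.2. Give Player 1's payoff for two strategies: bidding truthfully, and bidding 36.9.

The highest competing bid is 43.1.
Bidding truthfully at 49.3: Player 1 has the top bid, wins, and pays the second-highest bid 43.1. Payoff = 49.3 − 43.1 = 6.2.
Bidding 36.9: the top bid is 43.1 (a rival), so Player 1 loses. Payoff = 0.0.

(a) 6.2  (b) 0.0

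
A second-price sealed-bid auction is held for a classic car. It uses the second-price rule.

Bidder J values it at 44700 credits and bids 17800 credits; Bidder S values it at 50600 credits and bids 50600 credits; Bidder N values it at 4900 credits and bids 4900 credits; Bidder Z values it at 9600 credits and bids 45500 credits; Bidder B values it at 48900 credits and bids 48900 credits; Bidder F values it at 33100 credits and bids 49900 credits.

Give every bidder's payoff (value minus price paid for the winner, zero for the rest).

Bidder J 0 credits, Bidder S 700 credits, Bidder N 0 credits, Bidder Z 0 credits, Bidder B 0 credits, Bidder F 0 credits.

Ordered from highest: Bidder S 50600 credits > Bidder F 49900 credits > Bidder B 48900 credits > Bidder Z 45500 credits > Bidder J 17800 credits > Bidder N 4900 credits.
Bidder S has the top bid and wins; the price is the second-highest bid, 49900 credits.
Bidder S's payoff = 50600 credits − 49900 credits = 700 credits. All other bidders lose, so their payoff is 0.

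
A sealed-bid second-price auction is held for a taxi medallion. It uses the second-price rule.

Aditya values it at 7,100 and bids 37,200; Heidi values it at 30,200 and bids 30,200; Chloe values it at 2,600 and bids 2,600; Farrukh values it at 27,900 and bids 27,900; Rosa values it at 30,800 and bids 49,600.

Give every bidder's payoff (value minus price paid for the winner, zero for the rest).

Bids in descending order: Rosa 49,600; Aditya 37,200; Heidi 30,200; Farrukh 27,900; Chloe 2,600.
Rosa has the top bid and wins; the price is the second-highest bid, 37,200.
Rosa's payoff = 30,800 − 37,200 = -6,400. All other bidders lose, so their payoff is 0.

Aditya 0, Heidi 0, Chloe 0, Farrukh 0, Rosa -6,400.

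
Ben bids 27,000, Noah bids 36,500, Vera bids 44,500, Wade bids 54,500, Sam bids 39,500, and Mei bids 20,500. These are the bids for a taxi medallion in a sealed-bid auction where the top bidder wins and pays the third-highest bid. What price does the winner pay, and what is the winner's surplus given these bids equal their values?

Sorted high to low: Wade 54,500, then Vera 44,500, then Sam 39,500, then Noah 36,500, then Ben 27,000, then Mei 20,500.
Wade is the highest bidder, so Wade wins.
Under the third-price rule, the price is the third-highest bid: 39,500.
Surplus = 54,500 − 39,500 = 15,000.

The winner pays 39,500 for a surplus of 15,000.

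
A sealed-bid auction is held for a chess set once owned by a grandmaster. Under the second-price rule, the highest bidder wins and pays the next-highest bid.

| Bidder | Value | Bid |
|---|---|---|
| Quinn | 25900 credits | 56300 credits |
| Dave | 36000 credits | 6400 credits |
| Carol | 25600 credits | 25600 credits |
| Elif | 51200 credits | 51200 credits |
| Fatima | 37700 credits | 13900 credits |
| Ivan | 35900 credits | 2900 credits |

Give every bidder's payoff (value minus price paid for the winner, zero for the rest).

Payoffs: Quinn -25300 credits, Dave 0 credits, Carol 0 credits, Elif 0 credits, Fatima 0 credits, Ivan 0 credits.

Sorted high to low: Quinn 56300 credits > Elif 51200 credits > Carol 25600 credits > Fatima 13900 credits > Dave 6400 credits > Ivan 2900 credits.
Quinn has the top bid and wins; the price is the second-highest bid, 51200 credits.
Quinn's payoff = 25900 credits − 51200 credits = -25300 credits. All other bidders lose, so their payoff is 0.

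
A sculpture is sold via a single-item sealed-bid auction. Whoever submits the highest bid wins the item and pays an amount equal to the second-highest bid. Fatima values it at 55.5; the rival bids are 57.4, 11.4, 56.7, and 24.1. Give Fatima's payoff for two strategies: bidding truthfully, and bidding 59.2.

The highest competing bid is 57.4.
Bidding truthfully at 55.5: the top bid is 57.4 (a rival), so Fatima loses. Payoff = 0.0.
Bidding 59.2: Fatima has the top bid, wins, and pays the second-highest bid 57.4. Payoff = 55.5 − 57.4 = -1.9.
This is the dominant-strategy logic: truthful bidding weakly beats any alternative.

(a) 0.0  (b) -1.9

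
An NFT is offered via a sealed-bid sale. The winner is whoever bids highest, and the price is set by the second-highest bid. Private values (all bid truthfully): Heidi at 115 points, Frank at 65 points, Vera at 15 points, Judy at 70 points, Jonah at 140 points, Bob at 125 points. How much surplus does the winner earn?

Sorted high to low: Jonah 140 points > Bob 125 points > Heidi 115 points > Judy 70 points > Frank 65 points > Vera 15 points.
Jonah wins with the top bid and pays the second-highest, 125 points.
Surplus = 140 points − 125 points = 15 points.

Winner's surplus: 15 points.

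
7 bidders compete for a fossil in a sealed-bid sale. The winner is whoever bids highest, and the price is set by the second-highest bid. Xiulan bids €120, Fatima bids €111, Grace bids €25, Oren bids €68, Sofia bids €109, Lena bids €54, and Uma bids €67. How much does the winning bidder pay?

Bids in descending order: Xiulan €120 > Fatima €111 > Sofia €109 > Oren €68 > Uma €67 > Lena €54 > Grace €25.
Xiulan has the highest bid, so Xiulan wins.
The second-highest bid is €111, so that is what Xiulan pays.

€111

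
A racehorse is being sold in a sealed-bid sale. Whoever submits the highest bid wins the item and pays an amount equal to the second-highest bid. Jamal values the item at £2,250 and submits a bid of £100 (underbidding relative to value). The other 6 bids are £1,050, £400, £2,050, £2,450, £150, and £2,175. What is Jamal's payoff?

Highest competing bid: £2,450.
Jamal's bid £100 is not the highest, so Jamal loses, pays nothing, and earns zero payoff.

£0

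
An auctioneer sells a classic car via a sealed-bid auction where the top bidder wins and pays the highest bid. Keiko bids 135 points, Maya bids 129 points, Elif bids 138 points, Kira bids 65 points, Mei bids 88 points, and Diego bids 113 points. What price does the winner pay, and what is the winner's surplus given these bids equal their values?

The winner pays 138 points for a surplus of 0 points.

Sorted high to low: Elif 138 points; Keiko 135 points; Maya 129 points; Diego 113 points; Mei 88 points; Kira 65 points.
Elif is the highest bidder, so Elif wins.
Under the first-price rule, the price is the highest bid: 138 points.
Surplus = 138 points − 138 points = 0 points.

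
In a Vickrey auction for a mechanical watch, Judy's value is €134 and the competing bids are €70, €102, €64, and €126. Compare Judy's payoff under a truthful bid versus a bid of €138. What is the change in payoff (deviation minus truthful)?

The highest competing bid is €126.
Bidding truthfully at €134: Judy has the top bid, wins, and pays the second-highest bid €126. Payoff = €134 − €126 = €8.
Bidding €138: Judy has the top bid, wins, and pays the second-highest bid €126. Payoff = €134 − €126 = €8.
Change = €8 − €8 = €0.
The bid only affects whether you win, not the price — here both bids land on the same side of the top rival bid, so the deviation is payoff-neutral.

Change in payoff: €0.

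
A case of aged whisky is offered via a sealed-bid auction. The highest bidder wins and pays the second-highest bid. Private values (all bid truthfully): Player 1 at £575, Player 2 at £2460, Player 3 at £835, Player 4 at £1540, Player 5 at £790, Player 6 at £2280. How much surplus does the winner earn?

Winner's surplus: £180.

Bids in descending order: Player 2 £2460, then Player 6 £2280, then Player 4 £1540, then Player 3 £835, then Player 5 £790, then Player 1 £575.
Player 2 wins with the top bid and pays the second-highest, £2280.
Surplus = £2460 − £2280 = £180.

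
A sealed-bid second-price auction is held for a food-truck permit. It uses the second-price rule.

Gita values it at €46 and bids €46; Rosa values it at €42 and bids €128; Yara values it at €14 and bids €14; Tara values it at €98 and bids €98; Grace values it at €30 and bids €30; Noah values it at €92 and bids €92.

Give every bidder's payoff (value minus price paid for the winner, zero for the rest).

Ranking the bids: Rosa €128; Tara €98; Noah €92; Gita €46; Grace €30; Yara €14.
Rosa has the top bid and wins; the price is the second-highest bid, €98.
Rosa's payoff = €42 − €98 = -€56. All other bidders lose, so their payoff is 0.

Payoffs: Gita €0, Rosa -€56, Yara €0, Tara €0, Grace €0, Noah €0.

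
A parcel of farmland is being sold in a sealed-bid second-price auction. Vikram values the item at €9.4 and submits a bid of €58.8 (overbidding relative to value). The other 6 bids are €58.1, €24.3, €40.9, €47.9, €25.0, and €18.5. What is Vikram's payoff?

Highest competing bid: €58.1.
Vikram's bid €58.8 is the highest overall, so Vikram wins and pays the second-highest bid, €58.1.
Payoff = value − price = €9.4 − €58.1 = -€48.7.
Overbidding won the item at a price above value — truthful bidding would have avoided this loss.

Payoff = -€48.7.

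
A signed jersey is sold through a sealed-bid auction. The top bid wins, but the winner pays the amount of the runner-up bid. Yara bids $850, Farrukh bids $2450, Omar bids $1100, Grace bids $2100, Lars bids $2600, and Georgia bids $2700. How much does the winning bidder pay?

$2600

Bids in descending order: Georgia $2700, then Lars $2600, then Farrukh $2450, then Grace $2100, then Omar $1100, then Yara $850.
Georgia has the highest bid, so Georgia wins.
The second-highest bid is $2600, so that is what Georgia pays.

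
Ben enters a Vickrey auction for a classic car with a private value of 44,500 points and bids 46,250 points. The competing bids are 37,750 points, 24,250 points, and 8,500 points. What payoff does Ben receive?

Highest competing bid: 37,750 points.
Ben's bid 46,250 points is the highest overall, so Ben wins and pays the second-highest bid, 37,750 points.
Payoff = value − price = 44,500 points − 37,750 points = 6,750 points.

Payoff = 6,750 points.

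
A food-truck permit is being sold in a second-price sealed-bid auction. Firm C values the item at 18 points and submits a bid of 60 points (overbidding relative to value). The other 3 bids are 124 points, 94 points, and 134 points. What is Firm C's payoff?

0 points

Highest competing bid: 134 points.
Firm C's bid 60 points is not the highest, so Firm C loses, pays nothing, and earns zero payoff.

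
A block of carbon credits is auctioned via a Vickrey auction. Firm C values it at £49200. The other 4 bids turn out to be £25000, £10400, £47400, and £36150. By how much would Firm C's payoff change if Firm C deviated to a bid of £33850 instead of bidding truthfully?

The highest competing bid is £47400.
Bidding truthfully at £49200: Firm C has the top bid, wins, and pays the second-highest bid £47400. Payoff = £49200 − £47400 = £1800.
Bidding £33850: the top bid is £47400 (a rival), so Firm C loses. Payoff = £0.
Change = £0 − £1800 = -£1800.

-£1800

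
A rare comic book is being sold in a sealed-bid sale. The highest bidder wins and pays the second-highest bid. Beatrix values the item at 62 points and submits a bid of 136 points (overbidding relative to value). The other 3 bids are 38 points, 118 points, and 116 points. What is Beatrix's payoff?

Highest competing bid: 118 points.
Beatrix's bid 136 points is the highest overall, so Beatrix wins and pays the second-highest bid, 118 points.
Payoff = value − price = 62 points − 118 points = -56 points.

Payoff = -56 points.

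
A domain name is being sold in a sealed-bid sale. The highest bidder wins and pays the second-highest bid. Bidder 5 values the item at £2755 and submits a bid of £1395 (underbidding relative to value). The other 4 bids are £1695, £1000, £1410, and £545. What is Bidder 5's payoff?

Highest competing bid: £1695.
Bidder 5's bid £1395 is not the highest, so Bidder 5 loses, pays nothing, and earns zero payoff.

Payoff = £0.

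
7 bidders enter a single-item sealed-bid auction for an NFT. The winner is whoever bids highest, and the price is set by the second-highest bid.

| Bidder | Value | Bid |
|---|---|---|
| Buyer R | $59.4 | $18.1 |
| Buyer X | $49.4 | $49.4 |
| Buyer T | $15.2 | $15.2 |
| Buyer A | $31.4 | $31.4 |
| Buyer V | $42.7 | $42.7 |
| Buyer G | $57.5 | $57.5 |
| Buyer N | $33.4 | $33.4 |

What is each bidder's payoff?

Bids in descending order: Buyer G $57.5 > Buyer X $49.4 > Buyer V $42.7 > Buyer N $33.4 > Buyer A $31.4 > Buyer R $18.1 > Buyer T $15.2.
Buyer G has the top bid and wins; the price is the second-highest bid, $49.4.
Buyer G's payoff = $57.5 − $49.4 = $8.1. All other bidders lose, so their payoff is 0.

Payoffs: Buyer R $0.0, Buyer X $0.0, Buyer T $0.0, Buyer A $0.0, Buyer V $0.0, Buyer G $8.1, Buyer N $0.0.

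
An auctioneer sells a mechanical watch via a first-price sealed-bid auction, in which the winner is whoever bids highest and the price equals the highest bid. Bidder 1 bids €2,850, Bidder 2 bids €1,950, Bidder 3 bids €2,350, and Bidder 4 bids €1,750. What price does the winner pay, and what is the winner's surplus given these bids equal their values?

The winner pays €2,850 for a surplus of €0.

Ordered from highest: Bidder 1 €2,850 > Bidder 3 €2,350 > Bidder 2 €1,950 > Bidder 4 €1,750.
Bidder 1 is the highest bidder, so Bidder 1 wins.
Under the first-price rule, the price is the highest bid: €2,850.
Surplus = €2,850 − €2,850 = €0.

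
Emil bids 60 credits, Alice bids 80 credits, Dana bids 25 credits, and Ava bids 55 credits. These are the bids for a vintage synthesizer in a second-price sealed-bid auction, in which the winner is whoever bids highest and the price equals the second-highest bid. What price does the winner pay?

Ordered from highest: Alice 80 credits, then Emil 60 credits, then Ava 55 credits, then Dana 25 credits.
Alice is the highest bidder, so Alice wins.
Under the second-price rule, the price is the second-highest bid: 60 credits.

Price paid: 60 credits.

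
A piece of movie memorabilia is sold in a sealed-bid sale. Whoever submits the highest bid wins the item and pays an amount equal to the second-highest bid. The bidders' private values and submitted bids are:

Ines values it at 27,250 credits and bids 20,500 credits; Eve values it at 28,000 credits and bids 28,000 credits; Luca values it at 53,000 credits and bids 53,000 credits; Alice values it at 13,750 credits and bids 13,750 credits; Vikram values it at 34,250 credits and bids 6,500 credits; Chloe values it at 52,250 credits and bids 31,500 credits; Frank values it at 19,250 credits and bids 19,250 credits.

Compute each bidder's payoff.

Ranking the bids: Luca 53,000 credits; Chloe 31,500 credits; Eve 28,000 credits; Ines 20,500 credits; Frank 19,250 credits; Alice 13,750 credits; Vikram 6,500 credits.
Luca has the top bid and wins; the price is the second-highest bid, 31,500 credits.
Luca's payoff = 53,000 credits − 31,500 credits = 21,500 credits. All other bidders lose, so their payoff is 0.

Payoffs: Ines 0 credits, Eve 0 credits, Luca 21,500 credits, Alice 0 credits, Vikram 0 credits, Chloe 0 credits, Frank 0 credits.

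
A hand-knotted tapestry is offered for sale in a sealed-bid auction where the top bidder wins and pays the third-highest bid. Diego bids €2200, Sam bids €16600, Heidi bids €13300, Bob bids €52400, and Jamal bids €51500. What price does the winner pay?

Bids in descending order: Bob €52400 > Jamal €51500 > Sam €16600 > Heidi €13300 > Diego €2200.
Bob is the highest bidder, so Bob wins.
Under the third-price rule, the price is the third-highest bid: €16600.

€16600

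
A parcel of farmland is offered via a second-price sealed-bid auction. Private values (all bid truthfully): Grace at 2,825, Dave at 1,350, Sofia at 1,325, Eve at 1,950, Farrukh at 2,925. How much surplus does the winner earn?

Surplus = 100.

Ranking the bids: Farrukh 2,925; Grace 2,825; Eve 1,950; Dave 1,350; Sofia 1,325.
Farrukh wins with the top bid and pays the second-highest, 2,825.
Surplus = 2,925 − 2,825 = 100.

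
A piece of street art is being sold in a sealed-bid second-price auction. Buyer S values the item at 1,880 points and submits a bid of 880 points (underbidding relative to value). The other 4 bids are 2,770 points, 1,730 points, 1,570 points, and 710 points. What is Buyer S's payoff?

Buyer S's payoff: 0 points.

Highest competing bid: 2,770 points.
Buyer S's bid 880 points is not the highest, so Buyer S loses, pays nothing, and earns zero payoff.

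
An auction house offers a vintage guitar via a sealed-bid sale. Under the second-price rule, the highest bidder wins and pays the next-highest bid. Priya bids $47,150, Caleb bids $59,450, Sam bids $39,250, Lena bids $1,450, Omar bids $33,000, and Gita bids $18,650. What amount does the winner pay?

Ranking the bids: Caleb $59,450 > Priya $47,150 > Sam $39,250 > Omar $33,000 > Gita $18,650 > Lena $1,450.
Caleb has the highest bid, so Caleb wins.
The second-highest bid is $47,150, so that is what Caleb pays.

$47,150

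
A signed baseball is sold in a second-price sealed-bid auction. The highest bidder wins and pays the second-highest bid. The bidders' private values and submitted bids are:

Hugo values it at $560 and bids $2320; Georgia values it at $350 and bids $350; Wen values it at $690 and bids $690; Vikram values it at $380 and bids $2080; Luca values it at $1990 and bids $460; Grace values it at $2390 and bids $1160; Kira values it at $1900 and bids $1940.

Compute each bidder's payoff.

Ordered from highest: Hugo $2320 > Vikram $2080 > Kira $1940 > Grace $1160 > Wen $690 > Luca $460 > Georgia $350.
Hugo has the top bid and wins; the price is the second-highest bid, $2080.
Hugo's payoff = $560 − $2080 = -$1520. All other bidders lose, so their payoff is 0.

Payoffs: Hugo -$1520, Georgia $0, Wen $0, Vikram $0, Luca $0, Grace $0, Kira $0.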